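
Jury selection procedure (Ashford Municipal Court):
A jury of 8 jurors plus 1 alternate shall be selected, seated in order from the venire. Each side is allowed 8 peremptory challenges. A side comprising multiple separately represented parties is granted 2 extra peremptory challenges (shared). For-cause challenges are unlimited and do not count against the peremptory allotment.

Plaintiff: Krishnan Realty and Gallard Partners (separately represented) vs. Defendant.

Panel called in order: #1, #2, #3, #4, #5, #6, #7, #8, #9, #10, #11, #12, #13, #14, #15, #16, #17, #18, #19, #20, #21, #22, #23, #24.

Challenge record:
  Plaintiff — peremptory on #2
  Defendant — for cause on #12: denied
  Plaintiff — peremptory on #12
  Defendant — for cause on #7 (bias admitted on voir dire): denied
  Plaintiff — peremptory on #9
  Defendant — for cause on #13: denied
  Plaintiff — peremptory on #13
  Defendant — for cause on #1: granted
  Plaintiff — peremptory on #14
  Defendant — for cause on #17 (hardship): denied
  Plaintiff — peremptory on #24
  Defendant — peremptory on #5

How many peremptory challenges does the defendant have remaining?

Defendant allotment: 8.
Defendant peremptories used: #5 — 1 (for-cause on #12, #7, #13, #1, #17 don't count).
Remaining: 8 − 1 = 7.

7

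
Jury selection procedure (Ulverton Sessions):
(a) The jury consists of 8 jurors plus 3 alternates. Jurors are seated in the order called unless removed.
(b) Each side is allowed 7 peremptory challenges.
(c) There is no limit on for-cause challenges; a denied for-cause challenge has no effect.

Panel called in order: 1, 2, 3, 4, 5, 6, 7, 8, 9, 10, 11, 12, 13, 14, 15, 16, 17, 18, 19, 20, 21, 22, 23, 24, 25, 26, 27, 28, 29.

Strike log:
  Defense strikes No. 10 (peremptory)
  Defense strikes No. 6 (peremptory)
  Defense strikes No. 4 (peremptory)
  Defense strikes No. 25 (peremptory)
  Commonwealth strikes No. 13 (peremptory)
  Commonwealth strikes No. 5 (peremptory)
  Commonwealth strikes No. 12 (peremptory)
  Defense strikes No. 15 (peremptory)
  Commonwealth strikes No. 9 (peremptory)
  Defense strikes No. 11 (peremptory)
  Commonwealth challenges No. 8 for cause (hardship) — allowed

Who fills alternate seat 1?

19

Removed: #4, #5, #6, #8, #9, #10, #11, #12, #13, #15, #25.
Filling seats in venire order through position 9: #1, #2, #3, #7, #14, #16, #17, #18, #19.
So alternate 1 is #19.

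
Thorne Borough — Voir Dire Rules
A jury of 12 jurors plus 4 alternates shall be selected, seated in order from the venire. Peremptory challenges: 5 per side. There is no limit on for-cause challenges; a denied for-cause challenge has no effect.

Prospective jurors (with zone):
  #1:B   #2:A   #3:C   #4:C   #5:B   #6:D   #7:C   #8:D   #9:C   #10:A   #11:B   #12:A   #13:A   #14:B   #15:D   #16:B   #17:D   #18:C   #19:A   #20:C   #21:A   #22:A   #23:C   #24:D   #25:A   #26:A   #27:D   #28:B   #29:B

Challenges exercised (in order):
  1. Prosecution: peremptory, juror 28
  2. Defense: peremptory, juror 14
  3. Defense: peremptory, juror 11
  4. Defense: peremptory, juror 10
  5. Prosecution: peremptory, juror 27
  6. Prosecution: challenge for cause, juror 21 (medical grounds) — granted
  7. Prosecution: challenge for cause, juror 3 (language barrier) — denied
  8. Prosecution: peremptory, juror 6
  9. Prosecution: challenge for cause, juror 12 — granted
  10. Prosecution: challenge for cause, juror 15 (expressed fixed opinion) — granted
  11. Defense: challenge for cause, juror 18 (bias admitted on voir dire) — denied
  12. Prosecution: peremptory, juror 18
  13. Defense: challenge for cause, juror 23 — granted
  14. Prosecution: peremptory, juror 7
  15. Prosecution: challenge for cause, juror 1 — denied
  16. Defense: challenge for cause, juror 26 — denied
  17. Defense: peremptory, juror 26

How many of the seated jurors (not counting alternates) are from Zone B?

3

Removed: #6, #7, #10, #11, #12, #14, #15, #18, #21, #23, #26, #27, #28.
Seated jurors 1–12: #1, #2, #3, #4, #5, #8, #9, #13, #16, #17, #19, #20 (alternates #22, #24, #25, #29 not counted).
Of those, in Zone B: #1, #5, #16 → 3.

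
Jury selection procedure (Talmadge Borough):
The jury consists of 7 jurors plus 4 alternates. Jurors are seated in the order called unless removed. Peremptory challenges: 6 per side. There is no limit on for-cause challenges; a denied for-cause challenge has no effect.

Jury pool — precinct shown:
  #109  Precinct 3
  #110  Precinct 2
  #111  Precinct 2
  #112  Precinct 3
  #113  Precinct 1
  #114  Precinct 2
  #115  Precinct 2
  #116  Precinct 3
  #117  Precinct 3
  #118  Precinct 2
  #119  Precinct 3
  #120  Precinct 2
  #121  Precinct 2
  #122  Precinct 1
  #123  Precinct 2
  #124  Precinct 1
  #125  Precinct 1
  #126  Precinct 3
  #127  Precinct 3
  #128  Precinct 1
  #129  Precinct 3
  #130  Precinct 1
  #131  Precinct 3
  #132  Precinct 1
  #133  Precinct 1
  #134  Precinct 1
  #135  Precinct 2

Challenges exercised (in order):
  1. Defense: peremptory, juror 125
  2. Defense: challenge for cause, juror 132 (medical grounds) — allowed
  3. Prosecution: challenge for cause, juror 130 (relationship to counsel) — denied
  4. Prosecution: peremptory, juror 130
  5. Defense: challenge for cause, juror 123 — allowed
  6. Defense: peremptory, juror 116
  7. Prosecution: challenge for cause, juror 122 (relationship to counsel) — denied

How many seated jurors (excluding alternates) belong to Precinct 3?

Removed: #116, #123, #125, #130, #132.
Seated jurors 1–7: #109, #110, #111, #112, #113, #114, #115 (alternates #117, #118, #119, #120 not counted).
Of those, in Precinct 3: #109, #112 → 2.

2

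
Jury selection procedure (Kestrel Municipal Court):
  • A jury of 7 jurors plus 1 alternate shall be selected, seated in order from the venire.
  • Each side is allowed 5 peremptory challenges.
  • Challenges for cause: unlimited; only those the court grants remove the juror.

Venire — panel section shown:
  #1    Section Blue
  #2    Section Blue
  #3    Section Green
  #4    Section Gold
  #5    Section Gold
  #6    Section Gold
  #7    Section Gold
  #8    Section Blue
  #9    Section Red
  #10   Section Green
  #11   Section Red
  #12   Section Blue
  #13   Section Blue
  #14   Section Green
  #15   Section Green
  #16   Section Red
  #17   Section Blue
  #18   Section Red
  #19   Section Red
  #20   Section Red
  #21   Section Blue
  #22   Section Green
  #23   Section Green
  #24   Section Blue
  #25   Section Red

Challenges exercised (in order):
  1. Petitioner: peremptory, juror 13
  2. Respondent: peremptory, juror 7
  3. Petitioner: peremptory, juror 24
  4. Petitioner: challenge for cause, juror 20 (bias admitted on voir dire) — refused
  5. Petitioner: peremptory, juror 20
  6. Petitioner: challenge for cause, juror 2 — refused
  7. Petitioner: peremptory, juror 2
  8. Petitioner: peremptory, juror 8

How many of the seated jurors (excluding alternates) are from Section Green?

Removed: #2, #7, #8, #13, #20, #24.
Seated jurors 1–7: #1, #3, #4, #5, #6, #9, #10 (alternates #11 not counted).
Of those, in Section Green: #3, #10 → 2.

2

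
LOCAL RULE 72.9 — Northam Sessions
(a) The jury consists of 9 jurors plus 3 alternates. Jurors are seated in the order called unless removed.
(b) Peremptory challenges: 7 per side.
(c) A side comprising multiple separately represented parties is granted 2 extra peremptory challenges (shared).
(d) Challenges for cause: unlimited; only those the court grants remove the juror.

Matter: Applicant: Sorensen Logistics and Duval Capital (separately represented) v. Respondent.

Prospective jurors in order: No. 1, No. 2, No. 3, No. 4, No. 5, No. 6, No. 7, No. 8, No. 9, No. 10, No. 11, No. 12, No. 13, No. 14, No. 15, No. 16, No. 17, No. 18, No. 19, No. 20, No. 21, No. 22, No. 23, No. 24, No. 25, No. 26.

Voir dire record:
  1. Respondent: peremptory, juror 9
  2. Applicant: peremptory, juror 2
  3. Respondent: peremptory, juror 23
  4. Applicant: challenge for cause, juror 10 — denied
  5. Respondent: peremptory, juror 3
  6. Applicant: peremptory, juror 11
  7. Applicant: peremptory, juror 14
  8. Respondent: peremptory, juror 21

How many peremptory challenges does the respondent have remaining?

Respondent allotment: 7.
Respondent peremptories used: #9, #23, #3, #21 — 4.
Remaining: 7 − 4 = 3.

3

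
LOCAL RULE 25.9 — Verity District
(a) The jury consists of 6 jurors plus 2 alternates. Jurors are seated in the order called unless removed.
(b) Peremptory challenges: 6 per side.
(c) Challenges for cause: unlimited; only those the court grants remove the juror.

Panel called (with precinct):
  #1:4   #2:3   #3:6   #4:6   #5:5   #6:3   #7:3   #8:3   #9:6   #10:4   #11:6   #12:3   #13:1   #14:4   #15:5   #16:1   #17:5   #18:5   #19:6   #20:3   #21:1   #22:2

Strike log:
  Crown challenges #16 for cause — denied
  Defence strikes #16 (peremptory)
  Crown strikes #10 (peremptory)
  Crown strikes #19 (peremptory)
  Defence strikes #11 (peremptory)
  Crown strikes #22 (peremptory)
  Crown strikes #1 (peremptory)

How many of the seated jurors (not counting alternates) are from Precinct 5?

Removed: #1, #10, #11, #16, #19, #22.
Seated jurors 1–6: #2, #3, #4, #5, #6, #7 (alternates #8, #9 not counted).
Of those, in Precinct 5: #5 → 1.

1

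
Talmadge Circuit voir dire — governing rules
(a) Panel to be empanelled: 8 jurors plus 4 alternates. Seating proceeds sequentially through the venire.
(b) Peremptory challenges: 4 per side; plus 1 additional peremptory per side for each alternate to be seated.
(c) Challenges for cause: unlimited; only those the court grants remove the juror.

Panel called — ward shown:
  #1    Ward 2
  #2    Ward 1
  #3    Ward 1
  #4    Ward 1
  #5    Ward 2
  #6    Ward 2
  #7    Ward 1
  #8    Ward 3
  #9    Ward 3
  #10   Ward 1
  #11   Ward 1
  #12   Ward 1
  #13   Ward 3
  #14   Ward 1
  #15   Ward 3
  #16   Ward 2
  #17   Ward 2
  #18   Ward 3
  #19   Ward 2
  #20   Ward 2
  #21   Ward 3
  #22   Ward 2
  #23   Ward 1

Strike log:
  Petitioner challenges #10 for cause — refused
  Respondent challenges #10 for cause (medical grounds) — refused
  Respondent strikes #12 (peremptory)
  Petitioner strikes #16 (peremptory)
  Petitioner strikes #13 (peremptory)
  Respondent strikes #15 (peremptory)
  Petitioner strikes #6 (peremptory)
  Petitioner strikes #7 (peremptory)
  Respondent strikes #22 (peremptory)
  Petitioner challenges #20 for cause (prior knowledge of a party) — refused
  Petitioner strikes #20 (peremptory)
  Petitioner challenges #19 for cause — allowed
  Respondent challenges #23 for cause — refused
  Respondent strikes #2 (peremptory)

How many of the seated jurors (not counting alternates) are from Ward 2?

Removed: #2, #6, #7, #12, #13, #15, #16, #19, #20, #22.
Seated jurors 1–8: #1, #3, #4, #5, #8, #9, #10, #11 (alternates #14, #17, #18, #21 not counted).
Of those, in Ward 2: #1, #5 → 2.

2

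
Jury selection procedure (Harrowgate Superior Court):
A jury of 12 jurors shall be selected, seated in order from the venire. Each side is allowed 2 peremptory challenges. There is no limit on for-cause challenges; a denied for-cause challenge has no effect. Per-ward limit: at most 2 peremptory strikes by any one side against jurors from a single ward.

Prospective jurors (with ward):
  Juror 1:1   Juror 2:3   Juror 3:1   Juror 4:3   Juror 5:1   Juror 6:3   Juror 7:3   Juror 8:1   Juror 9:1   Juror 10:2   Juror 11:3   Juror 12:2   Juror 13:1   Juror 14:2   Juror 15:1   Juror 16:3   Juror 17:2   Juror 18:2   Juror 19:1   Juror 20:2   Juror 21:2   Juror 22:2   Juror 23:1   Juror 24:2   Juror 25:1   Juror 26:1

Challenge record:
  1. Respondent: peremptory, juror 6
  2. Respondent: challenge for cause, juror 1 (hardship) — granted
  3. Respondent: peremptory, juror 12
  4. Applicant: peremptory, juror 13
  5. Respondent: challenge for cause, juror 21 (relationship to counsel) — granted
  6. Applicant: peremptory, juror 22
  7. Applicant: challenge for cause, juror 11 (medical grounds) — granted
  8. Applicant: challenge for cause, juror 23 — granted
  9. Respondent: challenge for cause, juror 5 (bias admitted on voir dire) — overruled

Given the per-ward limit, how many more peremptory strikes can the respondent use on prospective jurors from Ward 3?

Respondent peremptories so far: #6, #12 — 2 of 2 used, 0 left overall.
Against Ward 3: #6 — 1 used; per-ward cap 2 leaves 1.
Binding limit: min(0, 1) = 0.

0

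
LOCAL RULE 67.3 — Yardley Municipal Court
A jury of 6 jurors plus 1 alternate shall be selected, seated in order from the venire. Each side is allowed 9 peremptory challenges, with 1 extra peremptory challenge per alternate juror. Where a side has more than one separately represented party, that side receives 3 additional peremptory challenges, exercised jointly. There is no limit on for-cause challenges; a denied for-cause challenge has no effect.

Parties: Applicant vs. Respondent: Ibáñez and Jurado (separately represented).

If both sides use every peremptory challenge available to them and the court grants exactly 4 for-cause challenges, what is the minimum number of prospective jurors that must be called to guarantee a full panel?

34

Seats to fill: 6 + 1 alternates = 7.
Peremptories — Applicant: 9 + 1×1 = 10; Respondent: 9 + 1×1 + 3 = 13; total 23.
For-cause removals: 4.
Minimum venire: 7 + 23 + 4 = 34.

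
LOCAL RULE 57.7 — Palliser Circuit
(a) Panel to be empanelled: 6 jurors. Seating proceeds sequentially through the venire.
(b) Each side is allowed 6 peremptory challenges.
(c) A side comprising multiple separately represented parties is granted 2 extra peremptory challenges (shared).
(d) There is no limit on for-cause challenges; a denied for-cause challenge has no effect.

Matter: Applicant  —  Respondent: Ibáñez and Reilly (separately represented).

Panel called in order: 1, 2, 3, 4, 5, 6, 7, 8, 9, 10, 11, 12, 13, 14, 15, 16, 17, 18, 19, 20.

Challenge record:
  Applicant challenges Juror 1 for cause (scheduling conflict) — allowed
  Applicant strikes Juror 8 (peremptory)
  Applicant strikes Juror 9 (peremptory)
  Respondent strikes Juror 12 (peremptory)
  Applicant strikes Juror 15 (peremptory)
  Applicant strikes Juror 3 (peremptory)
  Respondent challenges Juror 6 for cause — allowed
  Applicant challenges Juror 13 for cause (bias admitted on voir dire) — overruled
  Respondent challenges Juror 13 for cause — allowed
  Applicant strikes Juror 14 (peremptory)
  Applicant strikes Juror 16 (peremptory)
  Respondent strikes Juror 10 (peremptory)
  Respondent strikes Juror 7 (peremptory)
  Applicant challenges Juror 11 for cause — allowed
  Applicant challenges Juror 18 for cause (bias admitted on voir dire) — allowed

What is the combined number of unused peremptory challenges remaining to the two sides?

5

Applicant allotment: 6. Respondent allotment: 6 base + 2 multi-party = 8.
Applicant peremptories used: #8, #9, #15, #3, #14, #16 — 6 (for-cause on #1, #13, #11, #18 don't count).
Respondent peremptories used: #12, #10, #7 — 3 (for-cause on #6, #13 don't count).
Remaining: (6 − 6) + (8 − 3) = 5.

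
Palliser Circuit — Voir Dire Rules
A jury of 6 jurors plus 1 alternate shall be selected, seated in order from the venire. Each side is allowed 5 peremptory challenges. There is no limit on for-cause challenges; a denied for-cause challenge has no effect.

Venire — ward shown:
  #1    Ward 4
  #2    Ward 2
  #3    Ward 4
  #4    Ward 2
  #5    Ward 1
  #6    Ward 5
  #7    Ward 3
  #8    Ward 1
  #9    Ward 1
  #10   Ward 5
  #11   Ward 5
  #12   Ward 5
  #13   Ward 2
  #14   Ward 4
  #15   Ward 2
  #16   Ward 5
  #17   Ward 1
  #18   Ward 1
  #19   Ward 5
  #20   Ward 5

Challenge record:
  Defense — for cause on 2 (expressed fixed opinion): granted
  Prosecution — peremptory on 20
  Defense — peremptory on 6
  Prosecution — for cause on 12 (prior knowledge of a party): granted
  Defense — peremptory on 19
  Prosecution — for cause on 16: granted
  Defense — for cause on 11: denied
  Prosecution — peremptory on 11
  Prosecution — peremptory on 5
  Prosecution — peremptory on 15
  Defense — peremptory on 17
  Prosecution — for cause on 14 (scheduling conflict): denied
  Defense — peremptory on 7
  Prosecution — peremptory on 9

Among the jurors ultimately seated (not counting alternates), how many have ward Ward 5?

Removed: #2, #5, #6, #7, #9, #11, #12, #15, #16, #17, #19, #20.
Seated jurors 1–6: #1, #3, #4, #8, #10, #13 (alternates #14 not counted).
Of those, in Ward 5: #10 → 1.

1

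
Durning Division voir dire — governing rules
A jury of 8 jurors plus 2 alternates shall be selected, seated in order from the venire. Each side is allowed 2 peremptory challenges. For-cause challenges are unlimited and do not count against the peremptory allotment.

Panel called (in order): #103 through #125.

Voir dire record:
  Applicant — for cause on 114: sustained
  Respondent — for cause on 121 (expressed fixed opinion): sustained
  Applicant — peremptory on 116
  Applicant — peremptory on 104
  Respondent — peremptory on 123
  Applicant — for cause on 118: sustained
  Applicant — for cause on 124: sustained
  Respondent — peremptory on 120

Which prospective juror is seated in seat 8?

111

Removed: #104, #114, #116, #118, #120, #121, #123, #124.
Seating in order: seats 1–8 → #103, #105, #106, #107, #108, #109, #110, #111; alternates → #112, #113.
So seat 8 is #111.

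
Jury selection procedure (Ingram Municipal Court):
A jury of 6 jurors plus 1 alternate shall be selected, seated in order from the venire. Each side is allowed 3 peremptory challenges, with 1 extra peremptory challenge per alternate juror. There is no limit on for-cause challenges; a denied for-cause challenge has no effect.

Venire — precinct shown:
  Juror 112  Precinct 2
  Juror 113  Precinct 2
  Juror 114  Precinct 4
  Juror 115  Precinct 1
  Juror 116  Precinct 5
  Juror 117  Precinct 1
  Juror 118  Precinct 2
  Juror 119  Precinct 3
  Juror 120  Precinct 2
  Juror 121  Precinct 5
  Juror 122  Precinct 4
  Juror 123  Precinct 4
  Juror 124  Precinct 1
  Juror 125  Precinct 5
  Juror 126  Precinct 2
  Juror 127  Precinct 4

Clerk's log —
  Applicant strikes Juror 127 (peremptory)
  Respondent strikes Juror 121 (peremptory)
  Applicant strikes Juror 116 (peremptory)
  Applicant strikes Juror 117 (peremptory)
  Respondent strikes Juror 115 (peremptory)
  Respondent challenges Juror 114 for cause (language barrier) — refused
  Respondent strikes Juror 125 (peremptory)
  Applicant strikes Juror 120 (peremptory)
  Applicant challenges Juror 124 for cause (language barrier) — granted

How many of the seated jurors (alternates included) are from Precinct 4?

3

Removed: #115, #116, #117, #120, #121, #124, #125, #127.
Seated (7 incl. alternates): #112, #113, #114, #118, #119, #122, #123.
Of those, in Precinct 4: #114, #122, #123 → 3.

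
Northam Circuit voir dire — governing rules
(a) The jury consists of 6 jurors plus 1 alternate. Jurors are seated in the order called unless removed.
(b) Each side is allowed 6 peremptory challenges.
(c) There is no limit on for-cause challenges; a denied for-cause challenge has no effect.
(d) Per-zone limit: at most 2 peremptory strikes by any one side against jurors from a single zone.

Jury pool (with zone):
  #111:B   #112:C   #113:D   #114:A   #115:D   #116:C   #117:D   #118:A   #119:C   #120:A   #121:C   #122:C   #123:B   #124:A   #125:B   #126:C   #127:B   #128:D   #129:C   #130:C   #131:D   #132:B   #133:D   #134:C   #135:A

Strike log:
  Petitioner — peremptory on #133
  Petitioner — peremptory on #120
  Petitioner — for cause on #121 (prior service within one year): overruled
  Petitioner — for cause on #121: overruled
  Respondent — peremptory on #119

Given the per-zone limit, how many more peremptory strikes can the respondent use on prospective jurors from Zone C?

1

Respondent peremptories so far: #119 — 1 of 6 used, 5 left overall.
Against Zone C: #119 — 1 used; per-zone cap 2 leaves 1.
Binding limit: min(5, 1) = 1.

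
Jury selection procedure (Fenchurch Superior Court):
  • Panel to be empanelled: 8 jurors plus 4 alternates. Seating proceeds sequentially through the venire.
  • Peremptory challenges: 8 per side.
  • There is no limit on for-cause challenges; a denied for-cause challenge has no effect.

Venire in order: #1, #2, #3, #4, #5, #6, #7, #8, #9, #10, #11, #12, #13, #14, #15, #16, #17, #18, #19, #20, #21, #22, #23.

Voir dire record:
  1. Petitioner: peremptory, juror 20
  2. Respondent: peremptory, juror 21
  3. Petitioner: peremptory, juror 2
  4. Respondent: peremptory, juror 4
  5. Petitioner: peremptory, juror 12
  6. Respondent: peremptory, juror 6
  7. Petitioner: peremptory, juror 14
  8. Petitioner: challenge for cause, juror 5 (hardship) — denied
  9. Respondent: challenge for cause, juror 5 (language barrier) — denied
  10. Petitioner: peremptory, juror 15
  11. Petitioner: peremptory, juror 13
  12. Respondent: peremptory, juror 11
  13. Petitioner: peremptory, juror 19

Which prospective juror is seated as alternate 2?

18

Removed: #2, #4, #6, #11, #12, #13, #14, #15, #19, #20, #21. (#5 stays — for-cause denied.)
Filling seats in venire order through position 10: #1, #3, #5, #7, #8, #9, #10, #16, #17, #18.
So alternate 2 is #18.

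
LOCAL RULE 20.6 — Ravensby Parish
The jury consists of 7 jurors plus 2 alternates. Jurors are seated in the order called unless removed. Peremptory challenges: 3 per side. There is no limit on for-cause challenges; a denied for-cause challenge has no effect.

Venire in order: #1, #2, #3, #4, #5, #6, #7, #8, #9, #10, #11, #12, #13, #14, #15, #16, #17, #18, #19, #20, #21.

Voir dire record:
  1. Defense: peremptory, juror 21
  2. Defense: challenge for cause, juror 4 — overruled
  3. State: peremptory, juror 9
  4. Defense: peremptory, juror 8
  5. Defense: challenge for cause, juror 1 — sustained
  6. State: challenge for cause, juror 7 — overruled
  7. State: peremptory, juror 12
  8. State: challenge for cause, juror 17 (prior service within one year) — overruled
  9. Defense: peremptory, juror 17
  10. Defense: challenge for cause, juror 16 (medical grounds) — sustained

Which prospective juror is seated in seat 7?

10

Removed: #1, #8, #9, #12, #16, #17, #21. (#4, #7 stay — for-cause denied.)
Seating in order: seats 1–7 → #2, #3, #4, #5, #6, #7, #10; alternates → #11, #13.
So seat 7 is #10.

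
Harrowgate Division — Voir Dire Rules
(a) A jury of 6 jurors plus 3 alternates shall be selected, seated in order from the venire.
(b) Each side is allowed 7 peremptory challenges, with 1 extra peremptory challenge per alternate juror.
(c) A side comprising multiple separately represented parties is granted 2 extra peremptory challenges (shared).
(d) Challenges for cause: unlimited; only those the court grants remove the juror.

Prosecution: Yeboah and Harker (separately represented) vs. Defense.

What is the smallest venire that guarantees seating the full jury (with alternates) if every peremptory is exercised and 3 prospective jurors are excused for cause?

34

Seats to fill: 6 + 3 alternates = 9.
Peremptories — Prosecution: 7 + 1×3 + 2 = 12; Defense: 7 + 1×3 = 10; total 22.
For-cause removals: 3.
Minimum venire: 9 + 22 + 3 = 34.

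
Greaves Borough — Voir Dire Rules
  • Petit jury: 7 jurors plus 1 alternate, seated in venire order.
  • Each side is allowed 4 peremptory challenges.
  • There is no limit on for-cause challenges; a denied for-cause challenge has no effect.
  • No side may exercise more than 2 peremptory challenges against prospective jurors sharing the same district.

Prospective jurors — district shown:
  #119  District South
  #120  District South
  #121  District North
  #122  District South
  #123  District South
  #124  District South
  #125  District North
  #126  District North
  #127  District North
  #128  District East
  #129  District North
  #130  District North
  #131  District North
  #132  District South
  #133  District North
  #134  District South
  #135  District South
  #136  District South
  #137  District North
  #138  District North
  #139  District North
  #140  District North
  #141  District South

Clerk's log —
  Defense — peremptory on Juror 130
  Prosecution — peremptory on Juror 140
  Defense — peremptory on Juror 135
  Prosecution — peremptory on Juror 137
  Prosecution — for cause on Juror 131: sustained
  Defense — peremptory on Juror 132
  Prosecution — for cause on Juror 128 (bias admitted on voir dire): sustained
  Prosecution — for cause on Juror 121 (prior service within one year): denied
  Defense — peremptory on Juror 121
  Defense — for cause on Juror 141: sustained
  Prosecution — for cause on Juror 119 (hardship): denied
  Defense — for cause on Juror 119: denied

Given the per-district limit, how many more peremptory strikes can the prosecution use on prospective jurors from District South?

Prosecution peremptories so far: #140, #137 — 2 of 4 used, 2 left overall.
Against District South: none yet — per-district cap 2 leaves 2.
Binding limit: min(2, 2) = 2.

2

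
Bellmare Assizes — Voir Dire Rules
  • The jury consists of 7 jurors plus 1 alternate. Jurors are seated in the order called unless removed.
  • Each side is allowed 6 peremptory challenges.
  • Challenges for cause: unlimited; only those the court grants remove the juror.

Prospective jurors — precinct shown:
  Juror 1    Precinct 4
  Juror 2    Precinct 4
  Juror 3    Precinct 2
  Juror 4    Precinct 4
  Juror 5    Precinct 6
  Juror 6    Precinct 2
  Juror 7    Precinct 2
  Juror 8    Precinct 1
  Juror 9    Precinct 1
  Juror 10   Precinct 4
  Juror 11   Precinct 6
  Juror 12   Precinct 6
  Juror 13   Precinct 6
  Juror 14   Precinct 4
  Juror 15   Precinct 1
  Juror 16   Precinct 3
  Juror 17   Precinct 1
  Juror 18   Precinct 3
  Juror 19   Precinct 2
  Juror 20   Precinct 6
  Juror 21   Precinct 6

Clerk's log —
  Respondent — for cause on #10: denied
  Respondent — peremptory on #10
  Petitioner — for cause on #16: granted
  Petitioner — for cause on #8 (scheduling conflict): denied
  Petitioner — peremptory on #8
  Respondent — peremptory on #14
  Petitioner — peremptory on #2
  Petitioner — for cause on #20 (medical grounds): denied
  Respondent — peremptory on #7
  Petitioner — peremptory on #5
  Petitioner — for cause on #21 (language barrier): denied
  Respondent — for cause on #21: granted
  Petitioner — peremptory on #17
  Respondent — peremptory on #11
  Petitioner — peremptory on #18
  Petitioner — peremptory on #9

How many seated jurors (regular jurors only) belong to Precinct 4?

Removed: #2, #5, #7, #8, #9, #10, #11, #14, #16, #17, #18, #21.
Seated jurors 1–7: #1, #3, #4, #6, #12, #13, #15 (alternates #19 not counted).
Of those, in Precinct 4: #1, #4 → 2.

2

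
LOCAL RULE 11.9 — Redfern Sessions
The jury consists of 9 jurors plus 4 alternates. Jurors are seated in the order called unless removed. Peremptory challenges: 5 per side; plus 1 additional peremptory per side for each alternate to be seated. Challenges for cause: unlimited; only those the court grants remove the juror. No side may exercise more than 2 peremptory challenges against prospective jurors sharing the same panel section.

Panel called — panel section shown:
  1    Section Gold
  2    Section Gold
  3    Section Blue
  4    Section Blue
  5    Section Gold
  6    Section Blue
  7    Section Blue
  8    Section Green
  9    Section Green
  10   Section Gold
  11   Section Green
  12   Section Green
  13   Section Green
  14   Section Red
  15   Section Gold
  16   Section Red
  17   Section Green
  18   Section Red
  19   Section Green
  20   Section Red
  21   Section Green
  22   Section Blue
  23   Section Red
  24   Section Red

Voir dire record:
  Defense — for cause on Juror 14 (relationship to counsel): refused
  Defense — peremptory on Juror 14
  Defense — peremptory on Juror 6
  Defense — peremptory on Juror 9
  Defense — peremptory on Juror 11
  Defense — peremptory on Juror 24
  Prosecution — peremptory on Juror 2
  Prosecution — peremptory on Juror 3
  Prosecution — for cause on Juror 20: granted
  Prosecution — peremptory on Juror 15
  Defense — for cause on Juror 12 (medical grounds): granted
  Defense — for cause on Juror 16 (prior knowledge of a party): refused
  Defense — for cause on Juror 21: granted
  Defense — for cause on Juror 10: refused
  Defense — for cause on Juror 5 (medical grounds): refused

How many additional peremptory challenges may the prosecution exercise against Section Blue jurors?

1

Prosecution peremptories so far: #2, #3, #15 — 3 of 9 used, 6 left overall.
Against Section Blue: #3 — 1 used; per-section cap 2 leaves 1.
Binding limit: min(6, 1) = 1.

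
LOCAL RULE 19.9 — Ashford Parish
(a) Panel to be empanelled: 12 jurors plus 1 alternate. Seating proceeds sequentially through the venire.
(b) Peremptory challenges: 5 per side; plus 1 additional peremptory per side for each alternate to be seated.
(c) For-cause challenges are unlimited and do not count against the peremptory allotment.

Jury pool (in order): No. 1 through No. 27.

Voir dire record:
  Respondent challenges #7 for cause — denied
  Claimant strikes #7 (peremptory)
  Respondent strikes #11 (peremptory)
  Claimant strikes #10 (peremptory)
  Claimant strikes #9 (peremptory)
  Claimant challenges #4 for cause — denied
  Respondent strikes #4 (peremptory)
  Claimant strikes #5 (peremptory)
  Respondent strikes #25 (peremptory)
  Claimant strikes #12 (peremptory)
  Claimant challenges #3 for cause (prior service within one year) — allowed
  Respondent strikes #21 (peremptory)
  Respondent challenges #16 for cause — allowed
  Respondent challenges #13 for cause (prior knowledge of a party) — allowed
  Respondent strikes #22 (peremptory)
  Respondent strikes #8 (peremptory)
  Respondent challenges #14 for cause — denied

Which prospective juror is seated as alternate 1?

27

Removed: #3, #4, #5, #7, #8, #9, #10, #11, #12, #13, #16, #21, #22, #25. (#14 stays — for-cause denied.)
Seating in order: seats 1–12 → #1, #2, #6, #14, #15, #17, #18, #19, #20, #23, #24, #26; alternates → #27.
So alternate 1 is #27.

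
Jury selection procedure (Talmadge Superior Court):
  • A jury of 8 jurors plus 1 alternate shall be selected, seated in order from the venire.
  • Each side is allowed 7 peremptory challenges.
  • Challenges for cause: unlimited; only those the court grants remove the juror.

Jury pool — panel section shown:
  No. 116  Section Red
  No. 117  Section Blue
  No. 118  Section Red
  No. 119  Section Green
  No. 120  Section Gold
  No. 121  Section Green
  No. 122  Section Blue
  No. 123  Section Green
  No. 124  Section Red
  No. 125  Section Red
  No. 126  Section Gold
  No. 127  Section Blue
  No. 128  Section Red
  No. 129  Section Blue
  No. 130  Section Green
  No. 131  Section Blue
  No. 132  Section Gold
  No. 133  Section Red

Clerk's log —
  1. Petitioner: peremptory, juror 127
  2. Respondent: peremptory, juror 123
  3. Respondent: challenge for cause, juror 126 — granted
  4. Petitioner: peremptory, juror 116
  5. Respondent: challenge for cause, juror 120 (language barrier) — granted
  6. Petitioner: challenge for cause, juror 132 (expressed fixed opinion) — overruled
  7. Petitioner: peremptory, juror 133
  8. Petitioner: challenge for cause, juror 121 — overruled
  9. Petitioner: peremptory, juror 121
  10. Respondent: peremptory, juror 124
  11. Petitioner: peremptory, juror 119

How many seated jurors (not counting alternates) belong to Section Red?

3

Removed: #116, #119, #120, #121, #123, #124, #126, #127, #133.
Seated jurors 1–8: #117, #118, #122, #125, #128, #129, #130, #131 (alternates #132 not counted).
Of those, in Section Red: #118, #125, #128 → 3.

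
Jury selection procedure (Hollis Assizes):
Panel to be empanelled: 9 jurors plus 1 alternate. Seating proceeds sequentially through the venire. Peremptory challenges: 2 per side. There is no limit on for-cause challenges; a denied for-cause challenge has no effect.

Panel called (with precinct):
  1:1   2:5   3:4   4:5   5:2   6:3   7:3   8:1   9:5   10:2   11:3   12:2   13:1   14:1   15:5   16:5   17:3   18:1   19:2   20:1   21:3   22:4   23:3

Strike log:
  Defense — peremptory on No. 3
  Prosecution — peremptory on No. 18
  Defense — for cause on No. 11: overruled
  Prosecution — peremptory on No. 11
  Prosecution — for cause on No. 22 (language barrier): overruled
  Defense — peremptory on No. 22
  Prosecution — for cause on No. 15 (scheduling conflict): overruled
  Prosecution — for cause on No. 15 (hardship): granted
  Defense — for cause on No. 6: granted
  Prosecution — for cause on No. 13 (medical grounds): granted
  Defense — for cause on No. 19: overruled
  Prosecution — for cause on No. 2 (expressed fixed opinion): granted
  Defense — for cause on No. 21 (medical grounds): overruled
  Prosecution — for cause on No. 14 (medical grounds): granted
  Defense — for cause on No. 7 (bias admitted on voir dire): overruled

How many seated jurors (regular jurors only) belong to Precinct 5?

Removed: #2, #3, #6, #11, #13, #14, #15, #18, #22.
Seated jurors 1–9: #1, #4, #5, #7, #8, #9, #10, #12, #16 (alternates #17 not counted).
Of those, in Precinct 5: #4, #9, #16 → 3.

3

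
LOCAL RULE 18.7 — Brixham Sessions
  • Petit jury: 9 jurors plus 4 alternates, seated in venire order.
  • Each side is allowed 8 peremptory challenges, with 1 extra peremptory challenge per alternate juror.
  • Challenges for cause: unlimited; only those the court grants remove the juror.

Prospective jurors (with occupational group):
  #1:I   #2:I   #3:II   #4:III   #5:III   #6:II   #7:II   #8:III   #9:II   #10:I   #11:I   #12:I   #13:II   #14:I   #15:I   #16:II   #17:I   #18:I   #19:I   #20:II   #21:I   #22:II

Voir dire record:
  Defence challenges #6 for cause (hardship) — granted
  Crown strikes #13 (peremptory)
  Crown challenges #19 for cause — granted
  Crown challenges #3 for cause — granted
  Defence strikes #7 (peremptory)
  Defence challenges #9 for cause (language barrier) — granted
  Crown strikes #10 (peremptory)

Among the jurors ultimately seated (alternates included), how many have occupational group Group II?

2

Removed: #3, #6, #7, #9, #10, #13, #19.
Seated (13 incl. alternates): #1, #2, #4, #5, #8, #11, #12, #14, #15, #16, #17, #18, #20.
Of those, in Group II: #16, #20 → 2.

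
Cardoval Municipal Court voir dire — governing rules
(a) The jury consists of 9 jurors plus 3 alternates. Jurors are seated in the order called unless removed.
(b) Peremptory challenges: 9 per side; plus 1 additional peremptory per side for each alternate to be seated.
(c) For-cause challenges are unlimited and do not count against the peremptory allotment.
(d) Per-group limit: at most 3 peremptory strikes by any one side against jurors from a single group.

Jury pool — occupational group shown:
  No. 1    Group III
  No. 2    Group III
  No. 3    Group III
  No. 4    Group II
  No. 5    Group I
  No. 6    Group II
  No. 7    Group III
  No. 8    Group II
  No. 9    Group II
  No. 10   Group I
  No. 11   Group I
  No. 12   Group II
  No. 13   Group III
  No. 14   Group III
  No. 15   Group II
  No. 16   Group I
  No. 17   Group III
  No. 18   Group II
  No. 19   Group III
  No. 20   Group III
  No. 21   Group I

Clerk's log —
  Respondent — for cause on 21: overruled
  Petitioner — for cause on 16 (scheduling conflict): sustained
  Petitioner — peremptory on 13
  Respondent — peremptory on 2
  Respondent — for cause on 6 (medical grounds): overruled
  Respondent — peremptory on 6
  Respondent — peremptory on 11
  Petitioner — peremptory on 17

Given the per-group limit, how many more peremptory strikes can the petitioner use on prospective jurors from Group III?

1

Petitioner peremptories so far: #13, #17 — 2 of 12 used, 10 left overall.
Against Group III: #13, #17 — 2 used; per-group cap 3 leaves 1.
Binding limit: min(10, 1) = 1.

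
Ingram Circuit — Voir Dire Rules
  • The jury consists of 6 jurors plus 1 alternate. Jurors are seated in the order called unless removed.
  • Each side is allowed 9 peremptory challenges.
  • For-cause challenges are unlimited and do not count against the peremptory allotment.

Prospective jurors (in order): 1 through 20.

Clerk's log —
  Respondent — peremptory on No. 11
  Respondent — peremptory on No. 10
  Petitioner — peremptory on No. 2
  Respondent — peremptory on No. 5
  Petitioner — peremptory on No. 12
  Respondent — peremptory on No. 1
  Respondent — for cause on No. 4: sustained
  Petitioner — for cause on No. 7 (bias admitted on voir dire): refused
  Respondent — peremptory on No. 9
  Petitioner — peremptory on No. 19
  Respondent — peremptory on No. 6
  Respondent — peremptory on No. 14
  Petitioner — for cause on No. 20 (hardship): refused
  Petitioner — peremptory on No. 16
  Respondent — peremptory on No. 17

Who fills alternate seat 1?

Removed: #1, #2, #4, #5, #6, #9, #10, #11, #12, #14, #16, #17, #19. (#7, #20 stay — for-cause denied.)
Seating in order: seats 1–6 → #3, #7, #8, #13, #15, #18; alternates → #20.
So alternate 1 is #20.

20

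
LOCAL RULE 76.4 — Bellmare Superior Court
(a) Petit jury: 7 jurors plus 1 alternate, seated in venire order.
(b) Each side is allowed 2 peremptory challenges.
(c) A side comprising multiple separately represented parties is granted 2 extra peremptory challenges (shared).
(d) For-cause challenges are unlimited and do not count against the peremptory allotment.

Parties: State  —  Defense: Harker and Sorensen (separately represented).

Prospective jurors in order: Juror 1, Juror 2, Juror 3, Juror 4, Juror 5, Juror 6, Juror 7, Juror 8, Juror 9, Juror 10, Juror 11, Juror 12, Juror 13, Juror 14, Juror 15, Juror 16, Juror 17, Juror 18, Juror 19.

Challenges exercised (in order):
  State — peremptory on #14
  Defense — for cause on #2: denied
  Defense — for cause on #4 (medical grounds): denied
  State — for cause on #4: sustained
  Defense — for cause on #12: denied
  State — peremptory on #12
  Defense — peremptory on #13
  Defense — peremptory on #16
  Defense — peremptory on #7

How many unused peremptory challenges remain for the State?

0

State allotment: 2.
State peremptories used: #14, #12 — 2 (the for-cause on #4 doesn't count).
Remaining: 2 − 2 = 0.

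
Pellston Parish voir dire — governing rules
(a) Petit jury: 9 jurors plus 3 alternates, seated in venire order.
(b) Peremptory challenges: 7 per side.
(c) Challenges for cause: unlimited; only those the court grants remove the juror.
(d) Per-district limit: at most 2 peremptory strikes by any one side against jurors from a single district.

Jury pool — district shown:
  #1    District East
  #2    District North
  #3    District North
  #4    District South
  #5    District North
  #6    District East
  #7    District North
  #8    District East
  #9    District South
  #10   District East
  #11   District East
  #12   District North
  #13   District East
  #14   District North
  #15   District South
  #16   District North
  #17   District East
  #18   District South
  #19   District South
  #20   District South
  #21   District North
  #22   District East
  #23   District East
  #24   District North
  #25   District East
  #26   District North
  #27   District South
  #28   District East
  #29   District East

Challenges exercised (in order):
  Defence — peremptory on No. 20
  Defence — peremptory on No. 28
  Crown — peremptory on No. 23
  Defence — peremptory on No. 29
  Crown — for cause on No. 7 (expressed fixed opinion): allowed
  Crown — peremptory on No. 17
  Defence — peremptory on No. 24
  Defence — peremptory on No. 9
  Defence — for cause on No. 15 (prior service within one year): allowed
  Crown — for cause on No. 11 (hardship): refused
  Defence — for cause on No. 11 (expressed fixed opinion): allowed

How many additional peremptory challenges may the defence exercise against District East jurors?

0

Defence peremptories so far: #20, #28, #29, #24, #9 — 5 of 7 used, 2 left overall.
Against District East: #28, #29 — 2 used; per-district cap 2 leaves 0.
Binding limit: min(2, 0) = 0.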